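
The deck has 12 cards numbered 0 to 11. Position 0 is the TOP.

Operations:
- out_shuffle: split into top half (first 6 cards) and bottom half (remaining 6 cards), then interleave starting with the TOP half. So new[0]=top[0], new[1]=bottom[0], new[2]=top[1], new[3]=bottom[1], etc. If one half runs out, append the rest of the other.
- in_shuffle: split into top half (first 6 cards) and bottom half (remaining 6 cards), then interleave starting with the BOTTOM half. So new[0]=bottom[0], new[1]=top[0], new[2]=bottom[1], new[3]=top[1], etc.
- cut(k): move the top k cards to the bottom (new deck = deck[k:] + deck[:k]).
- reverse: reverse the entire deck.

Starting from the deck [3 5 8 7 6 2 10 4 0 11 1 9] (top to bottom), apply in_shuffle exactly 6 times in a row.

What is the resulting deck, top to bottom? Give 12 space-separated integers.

Answer: 9 1 11 0 4 10 2 6 7 8 5 3

Derivation:
After op 1 (in_shuffle): [10 3 4 5 0 8 11 7 1 6 9 2]
After op 2 (in_shuffle): [11 10 7 3 1 4 6 5 9 0 2 8]
After op 3 (in_shuffle): [6 11 5 10 9 7 0 3 2 1 8 4]
After op 4 (in_shuffle): [0 6 3 11 2 5 1 10 8 9 4 7]
After op 5 (in_shuffle): [1 0 10 6 8 3 9 11 4 2 7 5]
After op 6 (in_shuffle): [9 1 11 0 4 10 2 6 7 8 5 3]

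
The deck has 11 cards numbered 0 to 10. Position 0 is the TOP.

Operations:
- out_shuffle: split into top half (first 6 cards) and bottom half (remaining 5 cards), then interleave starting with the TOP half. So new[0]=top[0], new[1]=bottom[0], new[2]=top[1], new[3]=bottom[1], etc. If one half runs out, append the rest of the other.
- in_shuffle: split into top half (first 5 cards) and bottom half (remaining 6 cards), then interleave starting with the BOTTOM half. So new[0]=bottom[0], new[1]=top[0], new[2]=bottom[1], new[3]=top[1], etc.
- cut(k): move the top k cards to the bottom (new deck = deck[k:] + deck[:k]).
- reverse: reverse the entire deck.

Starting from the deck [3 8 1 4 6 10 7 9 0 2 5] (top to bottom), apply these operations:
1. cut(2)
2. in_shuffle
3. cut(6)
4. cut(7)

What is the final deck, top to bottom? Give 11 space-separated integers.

Answer: 0 4 2 6 5 10 3 7 8 9 1

Derivation:
After op 1 (cut(2)): [1 4 6 10 7 9 0 2 5 3 8]
After op 2 (in_shuffle): [9 1 0 4 2 6 5 10 3 7 8]
After op 3 (cut(6)): [5 10 3 7 8 9 1 0 4 2 6]
After op 4 (cut(7)): [0 4 2 6 5 10 3 7 8 9 1]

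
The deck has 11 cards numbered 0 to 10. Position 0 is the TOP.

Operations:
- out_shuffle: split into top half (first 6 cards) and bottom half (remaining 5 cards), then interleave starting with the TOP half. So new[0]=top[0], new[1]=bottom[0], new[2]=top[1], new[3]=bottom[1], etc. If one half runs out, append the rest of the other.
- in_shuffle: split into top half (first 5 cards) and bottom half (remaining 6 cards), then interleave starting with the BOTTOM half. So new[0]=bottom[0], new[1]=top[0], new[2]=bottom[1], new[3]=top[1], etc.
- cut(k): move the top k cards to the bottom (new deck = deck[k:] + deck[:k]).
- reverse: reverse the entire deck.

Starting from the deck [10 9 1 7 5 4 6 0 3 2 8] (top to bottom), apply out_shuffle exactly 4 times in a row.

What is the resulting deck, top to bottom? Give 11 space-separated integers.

After op 1 (out_shuffle): [10 6 9 0 1 3 7 2 5 8 4]
After op 2 (out_shuffle): [10 7 6 2 9 5 0 8 1 4 3]
After op 3 (out_shuffle): [10 0 7 8 6 1 2 4 9 3 5]
After op 4 (out_shuffle): [10 2 0 4 7 9 8 3 6 5 1]

Answer: 10 2 0 4 7 9 8 3 6 5 1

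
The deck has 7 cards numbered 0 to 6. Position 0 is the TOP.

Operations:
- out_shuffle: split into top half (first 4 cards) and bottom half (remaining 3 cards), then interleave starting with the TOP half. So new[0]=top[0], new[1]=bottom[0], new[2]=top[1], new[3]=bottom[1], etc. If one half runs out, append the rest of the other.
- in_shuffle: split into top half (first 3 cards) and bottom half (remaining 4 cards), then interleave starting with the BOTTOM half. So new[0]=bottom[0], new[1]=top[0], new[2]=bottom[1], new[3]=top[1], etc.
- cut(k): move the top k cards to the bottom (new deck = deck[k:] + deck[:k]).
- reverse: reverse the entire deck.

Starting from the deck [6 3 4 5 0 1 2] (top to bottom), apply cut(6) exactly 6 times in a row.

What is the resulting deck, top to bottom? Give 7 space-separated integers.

Answer: 3 4 5 0 1 2 6

Derivation:
After op 1 (cut(6)): [2 6 3 4 5 0 1]
After op 2 (cut(6)): [1 2 6 3 4 5 0]
After op 3 (cut(6)): [0 1 2 6 3 4 5]
After op 4 (cut(6)): [5 0 1 2 6 3 4]
After op 5 (cut(6)): [4 5 0 1 2 6 3]
After op 6 (cut(6)): [3 4 5 0 1 2 6]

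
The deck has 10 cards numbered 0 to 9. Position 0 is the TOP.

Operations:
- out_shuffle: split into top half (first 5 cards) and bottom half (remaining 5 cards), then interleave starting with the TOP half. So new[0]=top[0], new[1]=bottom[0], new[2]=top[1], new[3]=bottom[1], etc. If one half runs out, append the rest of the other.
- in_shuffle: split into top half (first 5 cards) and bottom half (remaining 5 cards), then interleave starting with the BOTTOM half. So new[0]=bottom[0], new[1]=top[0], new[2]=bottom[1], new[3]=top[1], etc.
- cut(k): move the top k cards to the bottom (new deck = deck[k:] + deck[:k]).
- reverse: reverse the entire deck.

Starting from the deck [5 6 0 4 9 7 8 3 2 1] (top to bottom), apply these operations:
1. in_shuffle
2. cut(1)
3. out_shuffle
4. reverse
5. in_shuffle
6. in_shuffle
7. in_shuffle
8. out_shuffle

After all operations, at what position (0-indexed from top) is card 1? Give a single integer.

After op 1 (in_shuffle): [7 5 8 6 3 0 2 4 1 9]
After op 2 (cut(1)): [5 8 6 3 0 2 4 1 9 7]
After op 3 (out_shuffle): [5 2 8 4 6 1 3 9 0 7]
After op 4 (reverse): [7 0 9 3 1 6 4 8 2 5]
After op 5 (in_shuffle): [6 7 4 0 8 9 2 3 5 1]
After op 6 (in_shuffle): [9 6 2 7 3 4 5 0 1 8]
After op 7 (in_shuffle): [4 9 5 6 0 2 1 7 8 3]
After op 8 (out_shuffle): [4 2 9 1 5 7 6 8 0 3]
Card 1 is at position 3.

Answer: 3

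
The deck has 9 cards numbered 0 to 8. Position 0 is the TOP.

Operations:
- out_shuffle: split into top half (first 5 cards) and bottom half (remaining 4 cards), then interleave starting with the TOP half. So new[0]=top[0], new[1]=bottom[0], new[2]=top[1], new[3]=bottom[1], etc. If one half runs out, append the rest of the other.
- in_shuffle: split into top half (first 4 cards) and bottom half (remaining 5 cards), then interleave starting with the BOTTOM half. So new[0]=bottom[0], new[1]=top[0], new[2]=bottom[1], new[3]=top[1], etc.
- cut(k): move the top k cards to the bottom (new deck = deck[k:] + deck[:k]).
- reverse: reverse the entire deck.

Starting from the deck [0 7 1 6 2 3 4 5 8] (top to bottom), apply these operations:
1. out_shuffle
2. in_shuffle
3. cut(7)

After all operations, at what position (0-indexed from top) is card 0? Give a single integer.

Answer: 3

Derivation:
After op 1 (out_shuffle): [0 3 7 4 1 5 6 8 2]
After op 2 (in_shuffle): [1 0 5 3 6 7 8 4 2]
After op 3 (cut(7)): [4 2 1 0 5 3 6 7 8]
Card 0 is at position 3.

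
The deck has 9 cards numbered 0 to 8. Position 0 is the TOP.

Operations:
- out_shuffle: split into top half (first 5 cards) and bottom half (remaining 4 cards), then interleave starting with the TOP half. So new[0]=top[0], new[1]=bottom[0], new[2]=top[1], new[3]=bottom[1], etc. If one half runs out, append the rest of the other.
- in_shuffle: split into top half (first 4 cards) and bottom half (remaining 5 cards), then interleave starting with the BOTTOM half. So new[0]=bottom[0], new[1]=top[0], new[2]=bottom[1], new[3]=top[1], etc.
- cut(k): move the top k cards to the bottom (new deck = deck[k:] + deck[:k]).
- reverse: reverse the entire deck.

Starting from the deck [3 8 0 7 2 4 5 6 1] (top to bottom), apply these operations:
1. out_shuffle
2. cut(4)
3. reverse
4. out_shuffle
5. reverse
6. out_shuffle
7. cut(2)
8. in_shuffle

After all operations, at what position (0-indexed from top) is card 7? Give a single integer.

Answer: 8

Derivation:
After op 1 (out_shuffle): [3 4 8 5 0 6 7 1 2]
After op 2 (cut(4)): [0 6 7 1 2 3 4 8 5]
After op 3 (reverse): [5 8 4 3 2 1 7 6 0]
After op 4 (out_shuffle): [5 1 8 7 4 6 3 0 2]
After op 5 (reverse): [2 0 3 6 4 7 8 1 5]
After op 6 (out_shuffle): [2 7 0 8 3 1 6 5 4]
After op 7 (cut(2)): [0 8 3 1 6 5 4 2 7]
After op 8 (in_shuffle): [6 0 5 8 4 3 2 1 7]
Card 7 is at position 8.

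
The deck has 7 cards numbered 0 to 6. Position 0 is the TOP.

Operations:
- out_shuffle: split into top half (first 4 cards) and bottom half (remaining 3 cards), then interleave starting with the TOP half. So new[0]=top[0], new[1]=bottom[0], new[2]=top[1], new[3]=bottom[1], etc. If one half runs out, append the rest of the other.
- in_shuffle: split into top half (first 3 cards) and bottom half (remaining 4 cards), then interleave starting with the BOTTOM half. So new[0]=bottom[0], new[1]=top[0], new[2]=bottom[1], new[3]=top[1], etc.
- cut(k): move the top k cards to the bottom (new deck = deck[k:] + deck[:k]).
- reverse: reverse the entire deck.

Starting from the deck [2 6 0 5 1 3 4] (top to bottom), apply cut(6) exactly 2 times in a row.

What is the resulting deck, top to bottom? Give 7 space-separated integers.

Answer: 3 4 2 6 0 5 1

Derivation:
After op 1 (cut(6)): [4 2 6 0 5 1 3]
After op 2 (cut(6)): [3 4 2 6 0 5 1]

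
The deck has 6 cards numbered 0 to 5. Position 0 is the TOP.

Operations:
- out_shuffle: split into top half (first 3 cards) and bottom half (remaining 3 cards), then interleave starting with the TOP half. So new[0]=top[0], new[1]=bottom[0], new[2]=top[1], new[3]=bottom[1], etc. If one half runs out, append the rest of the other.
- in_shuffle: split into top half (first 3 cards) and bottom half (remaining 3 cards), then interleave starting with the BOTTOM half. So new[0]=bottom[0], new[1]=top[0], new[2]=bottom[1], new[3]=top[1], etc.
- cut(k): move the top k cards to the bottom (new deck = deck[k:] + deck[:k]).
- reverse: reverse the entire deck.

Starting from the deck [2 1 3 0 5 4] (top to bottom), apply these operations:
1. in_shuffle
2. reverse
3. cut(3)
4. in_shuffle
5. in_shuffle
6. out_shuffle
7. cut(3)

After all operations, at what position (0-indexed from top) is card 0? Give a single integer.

Answer: 0

Derivation:
After op 1 (in_shuffle): [0 2 5 1 4 3]
After op 2 (reverse): [3 4 1 5 2 0]
After op 3 (cut(3)): [5 2 0 3 4 1]
After op 4 (in_shuffle): [3 5 4 2 1 0]
After op 5 (in_shuffle): [2 3 1 5 0 4]
After op 6 (out_shuffle): [2 5 3 0 1 4]
After op 7 (cut(3)): [0 1 4 2 5 3]
Card 0 is at position 0.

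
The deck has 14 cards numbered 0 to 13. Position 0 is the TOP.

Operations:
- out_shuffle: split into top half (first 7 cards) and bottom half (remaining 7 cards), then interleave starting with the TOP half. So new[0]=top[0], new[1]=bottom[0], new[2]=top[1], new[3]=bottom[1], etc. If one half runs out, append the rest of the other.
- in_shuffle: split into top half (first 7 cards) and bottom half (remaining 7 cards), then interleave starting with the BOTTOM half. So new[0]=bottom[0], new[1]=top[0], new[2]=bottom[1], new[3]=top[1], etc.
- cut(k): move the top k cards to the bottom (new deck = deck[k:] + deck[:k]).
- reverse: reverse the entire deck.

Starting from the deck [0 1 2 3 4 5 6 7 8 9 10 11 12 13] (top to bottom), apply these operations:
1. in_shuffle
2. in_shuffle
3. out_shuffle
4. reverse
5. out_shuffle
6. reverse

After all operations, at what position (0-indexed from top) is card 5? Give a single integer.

After op 1 (in_shuffle): [7 0 8 1 9 2 10 3 11 4 12 5 13 6]
After op 2 (in_shuffle): [3 7 11 0 4 8 12 1 5 9 13 2 6 10]
After op 3 (out_shuffle): [3 1 7 5 11 9 0 13 4 2 8 6 12 10]
After op 4 (reverse): [10 12 6 8 2 4 13 0 9 11 5 7 1 3]
After op 5 (out_shuffle): [10 0 12 9 6 11 8 5 2 7 4 1 13 3]
After op 6 (reverse): [3 13 1 4 7 2 5 8 11 6 9 12 0 10]
Card 5 is at position 6.

Answer: 6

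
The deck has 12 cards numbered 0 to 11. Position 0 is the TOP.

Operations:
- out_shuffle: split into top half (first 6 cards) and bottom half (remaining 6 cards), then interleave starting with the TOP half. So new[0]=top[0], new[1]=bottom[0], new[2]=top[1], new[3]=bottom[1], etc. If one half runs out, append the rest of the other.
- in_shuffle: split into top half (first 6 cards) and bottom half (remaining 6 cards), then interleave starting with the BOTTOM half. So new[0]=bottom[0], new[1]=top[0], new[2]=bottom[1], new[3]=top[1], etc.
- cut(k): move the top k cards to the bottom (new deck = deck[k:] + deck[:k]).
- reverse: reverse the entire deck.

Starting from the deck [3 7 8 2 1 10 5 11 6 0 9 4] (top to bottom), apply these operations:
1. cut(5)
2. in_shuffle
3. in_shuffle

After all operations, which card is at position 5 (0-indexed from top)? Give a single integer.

After op 1 (cut(5)): [10 5 11 6 0 9 4 3 7 8 2 1]
After op 2 (in_shuffle): [4 10 3 5 7 11 8 6 2 0 1 9]
After op 3 (in_shuffle): [8 4 6 10 2 3 0 5 1 7 9 11]
Position 5: card 3.

Answer: 3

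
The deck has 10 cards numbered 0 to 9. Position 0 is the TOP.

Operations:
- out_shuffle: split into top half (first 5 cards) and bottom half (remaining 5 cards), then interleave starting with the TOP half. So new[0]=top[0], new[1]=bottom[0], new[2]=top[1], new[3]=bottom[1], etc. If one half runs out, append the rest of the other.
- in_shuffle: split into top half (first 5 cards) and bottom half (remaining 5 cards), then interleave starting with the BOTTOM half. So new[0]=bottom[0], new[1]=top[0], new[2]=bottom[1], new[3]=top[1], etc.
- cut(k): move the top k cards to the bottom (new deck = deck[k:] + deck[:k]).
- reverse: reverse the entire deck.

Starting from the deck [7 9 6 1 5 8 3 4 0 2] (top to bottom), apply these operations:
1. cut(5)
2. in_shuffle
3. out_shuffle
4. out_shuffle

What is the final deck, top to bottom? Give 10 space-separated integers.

After op 1 (cut(5)): [8 3 4 0 2 7 9 6 1 5]
After op 2 (in_shuffle): [7 8 9 3 6 4 1 0 5 2]
After op 3 (out_shuffle): [7 4 8 1 9 0 3 5 6 2]
After op 4 (out_shuffle): [7 0 4 3 8 5 1 6 9 2]

Answer: 7 0 4 3 8 5 1 6 9 2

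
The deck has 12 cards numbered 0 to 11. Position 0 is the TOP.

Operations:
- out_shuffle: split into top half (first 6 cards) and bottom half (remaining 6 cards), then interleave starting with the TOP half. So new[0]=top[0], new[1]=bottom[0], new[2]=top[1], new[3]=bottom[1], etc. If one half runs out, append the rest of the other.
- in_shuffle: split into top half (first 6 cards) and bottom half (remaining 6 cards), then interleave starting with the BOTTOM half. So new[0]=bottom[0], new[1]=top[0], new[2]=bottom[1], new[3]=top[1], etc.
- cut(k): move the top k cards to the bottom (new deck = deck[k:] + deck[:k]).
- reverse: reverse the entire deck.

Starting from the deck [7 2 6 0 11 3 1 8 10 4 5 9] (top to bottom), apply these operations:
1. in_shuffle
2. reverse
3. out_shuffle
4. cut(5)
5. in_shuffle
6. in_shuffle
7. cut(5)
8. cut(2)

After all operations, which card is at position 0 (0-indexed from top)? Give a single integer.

Answer: 5

Derivation:
After op 1 (in_shuffle): [1 7 8 2 10 6 4 0 5 11 9 3]
After op 2 (reverse): [3 9 11 5 0 4 6 10 2 8 7 1]
After op 3 (out_shuffle): [3 6 9 10 11 2 5 8 0 7 4 1]
After op 4 (cut(5)): [2 5 8 0 7 4 1 3 6 9 10 11]
After op 5 (in_shuffle): [1 2 3 5 6 8 9 0 10 7 11 4]
After op 6 (in_shuffle): [9 1 0 2 10 3 7 5 11 6 4 8]
After op 7 (cut(5)): [3 7 5 11 6 4 8 9 1 0 2 10]
After op 8 (cut(2)): [5 11 6 4 8 9 1 0 2 10 3 7]
Position 0: card 5.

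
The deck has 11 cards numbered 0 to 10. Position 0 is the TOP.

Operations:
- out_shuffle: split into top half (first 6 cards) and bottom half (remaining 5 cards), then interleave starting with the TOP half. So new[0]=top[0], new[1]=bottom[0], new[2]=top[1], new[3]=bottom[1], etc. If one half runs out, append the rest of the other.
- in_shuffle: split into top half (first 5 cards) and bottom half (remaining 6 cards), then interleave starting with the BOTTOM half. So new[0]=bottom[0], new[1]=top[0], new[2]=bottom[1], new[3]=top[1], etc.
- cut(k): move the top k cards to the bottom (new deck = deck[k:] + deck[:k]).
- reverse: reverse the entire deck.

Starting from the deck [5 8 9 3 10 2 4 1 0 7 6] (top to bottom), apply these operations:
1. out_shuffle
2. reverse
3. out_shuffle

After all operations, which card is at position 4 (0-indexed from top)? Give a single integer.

After op 1 (out_shuffle): [5 4 8 1 9 0 3 7 10 6 2]
After op 2 (reverse): [2 6 10 7 3 0 9 1 8 4 5]
After op 3 (out_shuffle): [2 9 6 1 10 8 7 4 3 5 0]
Position 4: card 10.

Answer: 10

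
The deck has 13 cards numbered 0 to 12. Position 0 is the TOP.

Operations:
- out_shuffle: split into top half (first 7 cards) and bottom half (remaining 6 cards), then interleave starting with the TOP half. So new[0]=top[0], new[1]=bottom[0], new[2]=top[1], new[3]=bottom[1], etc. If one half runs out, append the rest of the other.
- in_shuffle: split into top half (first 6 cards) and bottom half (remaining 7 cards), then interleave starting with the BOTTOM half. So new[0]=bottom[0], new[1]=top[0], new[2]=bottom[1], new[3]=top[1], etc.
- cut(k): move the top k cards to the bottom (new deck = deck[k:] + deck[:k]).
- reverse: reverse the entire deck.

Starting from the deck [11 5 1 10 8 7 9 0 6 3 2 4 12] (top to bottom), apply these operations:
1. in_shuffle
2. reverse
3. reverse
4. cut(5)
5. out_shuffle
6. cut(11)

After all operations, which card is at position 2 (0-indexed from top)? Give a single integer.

Answer: 1

Derivation:
After op 1 (in_shuffle): [9 11 0 5 6 1 3 10 2 8 4 7 12]
After op 2 (reverse): [12 7 4 8 2 10 3 1 6 5 0 11 9]
After op 3 (reverse): [9 11 0 5 6 1 3 10 2 8 4 7 12]
After op 4 (cut(5)): [1 3 10 2 8 4 7 12 9 11 0 5 6]
After op 5 (out_shuffle): [1 12 3 9 10 11 2 0 8 5 4 6 7]
After op 6 (cut(11)): [6 7 1 12 3 9 10 11 2 0 8 5 4]
Position 2: card 1.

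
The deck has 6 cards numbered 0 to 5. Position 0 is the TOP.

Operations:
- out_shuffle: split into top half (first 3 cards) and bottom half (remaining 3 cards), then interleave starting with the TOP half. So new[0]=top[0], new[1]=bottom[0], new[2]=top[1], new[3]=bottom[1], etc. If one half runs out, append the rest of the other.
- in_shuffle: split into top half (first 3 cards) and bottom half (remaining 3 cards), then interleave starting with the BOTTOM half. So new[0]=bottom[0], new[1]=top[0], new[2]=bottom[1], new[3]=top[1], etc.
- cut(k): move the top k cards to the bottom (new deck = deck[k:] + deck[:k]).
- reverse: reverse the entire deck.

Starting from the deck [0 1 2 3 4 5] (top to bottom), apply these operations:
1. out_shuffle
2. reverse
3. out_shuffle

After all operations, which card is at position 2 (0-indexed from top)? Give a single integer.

After op 1 (out_shuffle): [0 3 1 4 2 5]
After op 2 (reverse): [5 2 4 1 3 0]
After op 3 (out_shuffle): [5 1 2 3 4 0]
Position 2: card 2.

Answer: 2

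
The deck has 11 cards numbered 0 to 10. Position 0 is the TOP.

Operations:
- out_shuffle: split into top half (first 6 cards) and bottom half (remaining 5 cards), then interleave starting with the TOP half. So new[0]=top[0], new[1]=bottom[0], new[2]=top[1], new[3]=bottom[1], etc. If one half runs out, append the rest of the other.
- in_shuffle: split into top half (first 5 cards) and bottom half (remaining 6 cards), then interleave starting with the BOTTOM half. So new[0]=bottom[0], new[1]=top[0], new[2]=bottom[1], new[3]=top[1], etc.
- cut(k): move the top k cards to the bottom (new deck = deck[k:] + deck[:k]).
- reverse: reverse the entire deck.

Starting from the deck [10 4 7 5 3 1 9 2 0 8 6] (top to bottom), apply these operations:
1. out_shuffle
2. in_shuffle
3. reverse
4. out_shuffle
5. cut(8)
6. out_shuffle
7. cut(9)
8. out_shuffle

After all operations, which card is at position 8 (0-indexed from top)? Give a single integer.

After op 1 (out_shuffle): [10 9 4 2 7 0 5 8 3 6 1]
After op 2 (in_shuffle): [0 10 5 9 8 4 3 2 6 7 1]
After op 3 (reverse): [1 7 6 2 3 4 8 9 5 10 0]
After op 4 (out_shuffle): [1 8 7 9 6 5 2 10 3 0 4]
After op 5 (cut(8)): [3 0 4 1 8 7 9 6 5 2 10]
After op 6 (out_shuffle): [3 9 0 6 4 5 1 2 8 10 7]
After op 7 (cut(9)): [10 7 3 9 0 6 4 5 1 2 8]
After op 8 (out_shuffle): [10 4 7 5 3 1 9 2 0 8 6]
Position 8: card 0.

Answer: 0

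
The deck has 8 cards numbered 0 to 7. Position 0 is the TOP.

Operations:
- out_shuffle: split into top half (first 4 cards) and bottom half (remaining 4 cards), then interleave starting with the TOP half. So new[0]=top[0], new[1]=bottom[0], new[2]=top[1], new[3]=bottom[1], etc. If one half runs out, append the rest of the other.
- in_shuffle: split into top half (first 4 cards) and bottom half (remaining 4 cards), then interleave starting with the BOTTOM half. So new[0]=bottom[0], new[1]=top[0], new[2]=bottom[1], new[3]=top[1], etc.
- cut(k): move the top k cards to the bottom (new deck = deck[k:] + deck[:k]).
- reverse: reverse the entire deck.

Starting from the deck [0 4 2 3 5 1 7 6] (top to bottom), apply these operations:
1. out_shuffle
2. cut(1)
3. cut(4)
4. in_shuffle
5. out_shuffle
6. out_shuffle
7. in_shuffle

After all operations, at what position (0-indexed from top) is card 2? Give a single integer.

After op 1 (out_shuffle): [0 5 4 1 2 7 3 6]
After op 2 (cut(1)): [5 4 1 2 7 3 6 0]
After op 3 (cut(4)): [7 3 6 0 5 4 1 2]
After op 4 (in_shuffle): [5 7 4 3 1 6 2 0]
After op 5 (out_shuffle): [5 1 7 6 4 2 3 0]
After op 6 (out_shuffle): [5 4 1 2 7 3 6 0]
After op 7 (in_shuffle): [7 5 3 4 6 1 0 2]
Card 2 is at position 7.

Answer: 7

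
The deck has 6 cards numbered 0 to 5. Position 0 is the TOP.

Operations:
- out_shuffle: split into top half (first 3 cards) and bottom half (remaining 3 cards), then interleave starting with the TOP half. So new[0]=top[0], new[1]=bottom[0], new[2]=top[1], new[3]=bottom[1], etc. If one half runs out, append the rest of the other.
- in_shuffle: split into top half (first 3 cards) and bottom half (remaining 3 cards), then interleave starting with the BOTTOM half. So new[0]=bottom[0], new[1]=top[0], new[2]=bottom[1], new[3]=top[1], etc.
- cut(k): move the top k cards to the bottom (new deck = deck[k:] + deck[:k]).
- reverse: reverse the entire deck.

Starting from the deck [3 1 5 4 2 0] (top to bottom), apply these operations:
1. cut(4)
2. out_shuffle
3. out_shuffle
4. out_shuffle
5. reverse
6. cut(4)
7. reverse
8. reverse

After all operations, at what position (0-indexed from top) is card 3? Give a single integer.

After op 1 (cut(4)): [2 0 3 1 5 4]
After op 2 (out_shuffle): [2 1 0 5 3 4]
After op 3 (out_shuffle): [2 5 1 3 0 4]
After op 4 (out_shuffle): [2 3 5 0 1 4]
After op 5 (reverse): [4 1 0 5 3 2]
After op 6 (cut(4)): [3 2 4 1 0 5]
After op 7 (reverse): [5 0 1 4 2 3]
After op 8 (reverse): [3 2 4 1 0 5]
Card 3 is at position 0.

Answer: 0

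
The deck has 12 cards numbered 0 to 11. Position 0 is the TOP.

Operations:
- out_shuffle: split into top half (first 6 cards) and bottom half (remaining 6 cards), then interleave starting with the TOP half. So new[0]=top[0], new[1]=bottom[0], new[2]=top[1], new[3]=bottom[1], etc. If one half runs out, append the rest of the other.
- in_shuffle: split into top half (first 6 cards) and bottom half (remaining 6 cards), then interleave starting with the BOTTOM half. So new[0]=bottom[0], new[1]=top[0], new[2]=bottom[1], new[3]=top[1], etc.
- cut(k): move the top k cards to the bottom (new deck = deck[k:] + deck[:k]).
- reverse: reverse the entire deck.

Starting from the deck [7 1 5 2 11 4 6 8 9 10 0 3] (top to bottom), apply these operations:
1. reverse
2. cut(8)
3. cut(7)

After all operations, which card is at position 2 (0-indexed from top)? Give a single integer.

Answer: 6

Derivation:
After op 1 (reverse): [3 0 10 9 8 6 4 11 2 5 1 7]
After op 2 (cut(8)): [2 5 1 7 3 0 10 9 8 6 4 11]
After op 3 (cut(7)): [9 8 6 4 11 2 5 1 7 3 0 10]
Position 2: card 6.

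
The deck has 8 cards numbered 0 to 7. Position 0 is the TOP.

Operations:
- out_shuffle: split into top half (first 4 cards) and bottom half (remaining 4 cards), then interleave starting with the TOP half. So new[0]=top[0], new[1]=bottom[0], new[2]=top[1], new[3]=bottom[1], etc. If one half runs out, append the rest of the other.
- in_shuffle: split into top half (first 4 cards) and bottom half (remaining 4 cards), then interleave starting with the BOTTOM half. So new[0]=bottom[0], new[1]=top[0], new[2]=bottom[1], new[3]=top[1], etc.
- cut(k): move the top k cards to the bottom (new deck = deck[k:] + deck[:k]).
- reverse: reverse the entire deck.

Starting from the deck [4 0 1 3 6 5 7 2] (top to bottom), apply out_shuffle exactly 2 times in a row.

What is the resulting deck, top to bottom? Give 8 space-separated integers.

After op 1 (out_shuffle): [4 6 0 5 1 7 3 2]
After op 2 (out_shuffle): [4 1 6 7 0 3 5 2]

Answer: 4 1 6 7 0 3 5 2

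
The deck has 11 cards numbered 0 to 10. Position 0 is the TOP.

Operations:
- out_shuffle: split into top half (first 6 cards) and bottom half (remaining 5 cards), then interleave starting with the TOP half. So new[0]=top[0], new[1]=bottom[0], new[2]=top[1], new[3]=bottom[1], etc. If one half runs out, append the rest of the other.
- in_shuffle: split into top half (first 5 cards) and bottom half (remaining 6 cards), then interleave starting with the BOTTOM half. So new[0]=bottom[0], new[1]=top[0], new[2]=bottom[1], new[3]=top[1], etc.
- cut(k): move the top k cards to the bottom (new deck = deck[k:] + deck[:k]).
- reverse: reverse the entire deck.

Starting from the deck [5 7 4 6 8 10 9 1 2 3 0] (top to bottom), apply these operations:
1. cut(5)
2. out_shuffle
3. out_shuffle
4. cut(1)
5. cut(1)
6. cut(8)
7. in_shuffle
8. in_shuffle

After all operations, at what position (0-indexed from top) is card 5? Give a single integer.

Answer: 4

Derivation:
After op 1 (cut(5)): [10 9 1 2 3 0 5 7 4 6 8]
After op 2 (out_shuffle): [10 5 9 7 1 4 2 6 3 8 0]
After op 3 (out_shuffle): [10 2 5 6 9 3 7 8 1 0 4]
After op 4 (cut(1)): [2 5 6 9 3 7 8 1 0 4 10]
After op 5 (cut(1)): [5 6 9 3 7 8 1 0 4 10 2]
After op 6 (cut(8)): [4 10 2 5 6 9 3 7 8 1 0]
After op 7 (in_shuffle): [9 4 3 10 7 2 8 5 1 6 0]
After op 8 (in_shuffle): [2 9 8 4 5 3 1 10 6 7 0]
Card 5 is at position 4.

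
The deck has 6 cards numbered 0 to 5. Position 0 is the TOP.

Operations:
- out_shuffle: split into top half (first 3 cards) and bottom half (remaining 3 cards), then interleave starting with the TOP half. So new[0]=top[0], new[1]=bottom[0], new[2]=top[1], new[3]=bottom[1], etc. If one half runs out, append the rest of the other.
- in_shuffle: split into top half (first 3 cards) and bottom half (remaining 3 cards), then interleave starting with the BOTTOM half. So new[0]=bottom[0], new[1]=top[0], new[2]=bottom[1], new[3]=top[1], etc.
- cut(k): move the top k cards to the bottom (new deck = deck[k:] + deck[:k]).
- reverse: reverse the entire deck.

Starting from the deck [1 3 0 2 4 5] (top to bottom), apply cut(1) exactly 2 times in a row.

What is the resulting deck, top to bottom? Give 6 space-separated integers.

After op 1 (cut(1)): [3 0 2 4 5 1]
After op 2 (cut(1)): [0 2 4 5 1 3]

Answer: 0 2 4 5 1 3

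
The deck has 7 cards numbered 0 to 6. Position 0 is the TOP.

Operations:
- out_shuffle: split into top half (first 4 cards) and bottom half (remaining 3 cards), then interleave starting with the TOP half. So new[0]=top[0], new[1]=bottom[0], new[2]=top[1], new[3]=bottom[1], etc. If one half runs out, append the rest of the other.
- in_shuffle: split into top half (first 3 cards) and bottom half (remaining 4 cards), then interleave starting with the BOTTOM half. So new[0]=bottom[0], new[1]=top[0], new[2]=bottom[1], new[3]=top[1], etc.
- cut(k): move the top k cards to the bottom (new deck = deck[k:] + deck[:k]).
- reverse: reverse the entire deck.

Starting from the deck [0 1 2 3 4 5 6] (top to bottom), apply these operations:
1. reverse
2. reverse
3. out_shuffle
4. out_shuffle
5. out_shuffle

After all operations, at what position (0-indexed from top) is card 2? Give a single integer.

Answer: 2

Derivation:
After op 1 (reverse): [6 5 4 3 2 1 0]
After op 2 (reverse): [0 1 2 3 4 5 6]
After op 3 (out_shuffle): [0 4 1 5 2 6 3]
After op 4 (out_shuffle): [0 2 4 6 1 3 5]
After op 5 (out_shuffle): [0 1 2 3 4 5 6]
Card 2 is at position 2.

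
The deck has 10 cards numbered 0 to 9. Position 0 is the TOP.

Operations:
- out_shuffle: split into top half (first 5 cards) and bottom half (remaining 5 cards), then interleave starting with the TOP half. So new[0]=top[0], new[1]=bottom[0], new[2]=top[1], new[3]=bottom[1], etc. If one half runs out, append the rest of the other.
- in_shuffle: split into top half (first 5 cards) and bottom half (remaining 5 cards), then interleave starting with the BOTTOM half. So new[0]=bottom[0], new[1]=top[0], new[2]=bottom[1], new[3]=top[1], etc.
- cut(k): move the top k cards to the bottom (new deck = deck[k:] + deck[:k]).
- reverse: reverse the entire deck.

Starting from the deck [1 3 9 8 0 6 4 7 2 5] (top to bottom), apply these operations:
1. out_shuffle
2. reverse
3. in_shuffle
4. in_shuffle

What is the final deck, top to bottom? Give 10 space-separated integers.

Answer: 2 9 6 5 8 4 1 0 7 3

Derivation:
After op 1 (out_shuffle): [1 6 3 4 9 7 8 2 0 5]
After op 2 (reverse): [5 0 2 8 7 9 4 3 6 1]
After op 3 (in_shuffle): [9 5 4 0 3 2 6 8 1 7]
After op 4 (in_shuffle): [2 9 6 5 8 4 1 0 7 3]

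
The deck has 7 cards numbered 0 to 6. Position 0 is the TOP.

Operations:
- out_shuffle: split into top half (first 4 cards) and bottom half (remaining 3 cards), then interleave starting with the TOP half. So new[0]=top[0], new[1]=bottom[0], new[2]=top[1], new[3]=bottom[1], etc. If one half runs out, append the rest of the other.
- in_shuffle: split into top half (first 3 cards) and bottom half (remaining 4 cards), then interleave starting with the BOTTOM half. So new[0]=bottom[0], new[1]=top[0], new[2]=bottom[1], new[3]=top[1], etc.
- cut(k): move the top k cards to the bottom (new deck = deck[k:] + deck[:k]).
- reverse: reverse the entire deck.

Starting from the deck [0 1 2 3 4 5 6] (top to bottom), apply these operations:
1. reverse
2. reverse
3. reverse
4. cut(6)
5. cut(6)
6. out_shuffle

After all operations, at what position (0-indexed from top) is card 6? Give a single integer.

After op 1 (reverse): [6 5 4 3 2 1 0]
After op 2 (reverse): [0 1 2 3 4 5 6]
After op 3 (reverse): [6 5 4 3 2 1 0]
After op 4 (cut(6)): [0 6 5 4 3 2 1]
After op 5 (cut(6)): [1 0 6 5 4 3 2]
After op 6 (out_shuffle): [1 4 0 3 6 2 5]
Card 6 is at position 4.

Answer: 4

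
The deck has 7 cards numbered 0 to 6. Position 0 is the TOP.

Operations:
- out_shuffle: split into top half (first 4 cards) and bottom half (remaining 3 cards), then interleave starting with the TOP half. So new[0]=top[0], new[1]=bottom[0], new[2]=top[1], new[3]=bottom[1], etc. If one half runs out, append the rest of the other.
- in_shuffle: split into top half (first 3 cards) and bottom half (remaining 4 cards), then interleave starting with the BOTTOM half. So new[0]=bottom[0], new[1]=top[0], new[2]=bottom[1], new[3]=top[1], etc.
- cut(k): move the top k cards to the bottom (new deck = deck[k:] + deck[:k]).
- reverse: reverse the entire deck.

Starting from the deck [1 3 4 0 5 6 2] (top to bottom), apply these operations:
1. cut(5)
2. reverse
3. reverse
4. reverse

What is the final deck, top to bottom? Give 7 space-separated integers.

Answer: 5 0 4 3 1 2 6

Derivation:
After op 1 (cut(5)): [6 2 1 3 4 0 5]
After op 2 (reverse): [5 0 4 3 1 2 6]
After op 3 (reverse): [6 2 1 3 4 0 5]
After op 4 (reverse): [5 0 4 3 1 2 6]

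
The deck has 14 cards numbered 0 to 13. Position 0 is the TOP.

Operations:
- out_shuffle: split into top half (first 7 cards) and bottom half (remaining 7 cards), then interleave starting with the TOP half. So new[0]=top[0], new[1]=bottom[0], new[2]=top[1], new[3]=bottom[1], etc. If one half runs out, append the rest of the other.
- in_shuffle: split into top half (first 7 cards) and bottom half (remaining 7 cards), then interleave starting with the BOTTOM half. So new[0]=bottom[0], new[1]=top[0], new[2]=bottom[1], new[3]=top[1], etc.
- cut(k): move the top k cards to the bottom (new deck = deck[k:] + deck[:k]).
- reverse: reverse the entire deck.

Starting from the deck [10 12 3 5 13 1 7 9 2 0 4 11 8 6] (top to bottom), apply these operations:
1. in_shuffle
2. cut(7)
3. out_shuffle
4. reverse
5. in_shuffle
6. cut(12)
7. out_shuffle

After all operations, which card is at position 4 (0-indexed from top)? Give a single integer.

After op 1 (in_shuffle): [9 10 2 12 0 3 4 5 11 13 8 1 6 7]
After op 2 (cut(7)): [5 11 13 8 1 6 7 9 10 2 12 0 3 4]
After op 3 (out_shuffle): [5 9 11 10 13 2 8 12 1 0 6 3 7 4]
After op 4 (reverse): [4 7 3 6 0 1 12 8 2 13 10 11 9 5]
After op 5 (in_shuffle): [8 4 2 7 13 3 10 6 11 0 9 1 5 12]
After op 6 (cut(12)): [5 12 8 4 2 7 13 3 10 6 11 0 9 1]
After op 7 (out_shuffle): [5 3 12 10 8 6 4 11 2 0 7 9 13 1]
Position 4: card 8.

Answer: 8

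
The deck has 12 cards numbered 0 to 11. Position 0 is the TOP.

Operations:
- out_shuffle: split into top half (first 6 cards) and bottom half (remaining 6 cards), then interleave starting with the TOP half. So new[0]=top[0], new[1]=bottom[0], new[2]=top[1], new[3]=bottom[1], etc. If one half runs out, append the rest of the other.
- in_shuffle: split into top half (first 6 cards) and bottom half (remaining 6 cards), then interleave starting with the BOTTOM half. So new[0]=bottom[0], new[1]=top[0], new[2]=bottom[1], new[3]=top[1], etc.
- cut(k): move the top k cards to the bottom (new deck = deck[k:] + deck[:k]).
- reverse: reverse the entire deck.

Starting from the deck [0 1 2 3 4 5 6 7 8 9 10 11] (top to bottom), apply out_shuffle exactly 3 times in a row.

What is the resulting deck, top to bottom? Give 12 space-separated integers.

Answer: 0 7 3 10 6 2 9 5 1 8 4 11

Derivation:
After op 1 (out_shuffle): [0 6 1 7 2 8 3 9 4 10 5 11]
After op 2 (out_shuffle): [0 3 6 9 1 4 7 10 2 5 8 11]
After op 3 (out_shuffle): [0 7 3 10 6 2 9 5 1 8 4 11]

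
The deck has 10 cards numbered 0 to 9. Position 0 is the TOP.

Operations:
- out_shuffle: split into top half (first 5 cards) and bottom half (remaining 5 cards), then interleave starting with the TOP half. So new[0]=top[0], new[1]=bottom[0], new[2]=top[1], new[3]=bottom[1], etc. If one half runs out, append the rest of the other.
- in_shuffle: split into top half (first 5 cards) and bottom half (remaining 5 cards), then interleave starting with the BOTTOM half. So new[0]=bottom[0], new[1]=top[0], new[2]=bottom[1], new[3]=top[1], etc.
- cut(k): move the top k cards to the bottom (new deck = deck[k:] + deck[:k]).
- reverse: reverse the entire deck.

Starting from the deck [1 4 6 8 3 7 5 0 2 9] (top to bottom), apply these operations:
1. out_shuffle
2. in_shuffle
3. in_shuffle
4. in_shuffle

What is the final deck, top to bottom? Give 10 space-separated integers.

After op 1 (out_shuffle): [1 7 4 5 6 0 8 2 3 9]
After op 2 (in_shuffle): [0 1 8 7 2 4 3 5 9 6]
After op 3 (in_shuffle): [4 0 3 1 5 8 9 7 6 2]
After op 4 (in_shuffle): [8 4 9 0 7 3 6 1 2 5]

Answer: 8 4 9 0 7 3 6 1 2 5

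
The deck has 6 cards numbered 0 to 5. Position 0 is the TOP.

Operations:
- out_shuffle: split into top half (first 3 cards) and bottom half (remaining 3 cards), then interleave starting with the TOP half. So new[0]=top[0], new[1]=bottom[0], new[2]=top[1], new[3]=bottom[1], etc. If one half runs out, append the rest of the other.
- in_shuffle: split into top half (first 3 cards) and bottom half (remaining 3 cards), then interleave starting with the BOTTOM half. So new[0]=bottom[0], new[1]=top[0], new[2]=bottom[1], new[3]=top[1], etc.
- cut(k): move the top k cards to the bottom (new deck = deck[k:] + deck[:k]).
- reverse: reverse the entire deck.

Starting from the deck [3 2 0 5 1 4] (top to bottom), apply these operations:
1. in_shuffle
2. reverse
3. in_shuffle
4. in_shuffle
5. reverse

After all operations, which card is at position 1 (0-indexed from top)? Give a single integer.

Answer: 2

Derivation:
After op 1 (in_shuffle): [5 3 1 2 4 0]
After op 2 (reverse): [0 4 2 1 3 5]
After op 3 (in_shuffle): [1 0 3 4 5 2]
After op 4 (in_shuffle): [4 1 5 0 2 3]
After op 5 (reverse): [3 2 0 5 1 4]
Position 1: card 2.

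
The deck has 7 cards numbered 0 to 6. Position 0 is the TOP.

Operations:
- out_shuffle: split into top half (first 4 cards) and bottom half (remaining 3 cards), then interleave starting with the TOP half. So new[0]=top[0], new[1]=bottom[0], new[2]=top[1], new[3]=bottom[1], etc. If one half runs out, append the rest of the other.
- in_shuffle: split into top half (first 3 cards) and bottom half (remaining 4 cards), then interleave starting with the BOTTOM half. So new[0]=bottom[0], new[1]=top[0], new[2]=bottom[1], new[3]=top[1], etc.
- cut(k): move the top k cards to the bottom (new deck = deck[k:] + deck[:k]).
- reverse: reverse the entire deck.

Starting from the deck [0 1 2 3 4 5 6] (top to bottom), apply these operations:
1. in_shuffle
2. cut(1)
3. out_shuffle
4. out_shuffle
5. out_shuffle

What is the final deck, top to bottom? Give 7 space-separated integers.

Answer: 0 4 1 5 2 6 3

Derivation:
After op 1 (in_shuffle): [3 0 4 1 5 2 6]
After op 2 (cut(1)): [0 4 1 5 2 6 3]
After op 3 (out_shuffle): [0 2 4 6 1 3 5]
After op 4 (out_shuffle): [0 1 2 3 4 5 6]
After op 5 (out_shuffle): [0 4 1 5 2 6 3]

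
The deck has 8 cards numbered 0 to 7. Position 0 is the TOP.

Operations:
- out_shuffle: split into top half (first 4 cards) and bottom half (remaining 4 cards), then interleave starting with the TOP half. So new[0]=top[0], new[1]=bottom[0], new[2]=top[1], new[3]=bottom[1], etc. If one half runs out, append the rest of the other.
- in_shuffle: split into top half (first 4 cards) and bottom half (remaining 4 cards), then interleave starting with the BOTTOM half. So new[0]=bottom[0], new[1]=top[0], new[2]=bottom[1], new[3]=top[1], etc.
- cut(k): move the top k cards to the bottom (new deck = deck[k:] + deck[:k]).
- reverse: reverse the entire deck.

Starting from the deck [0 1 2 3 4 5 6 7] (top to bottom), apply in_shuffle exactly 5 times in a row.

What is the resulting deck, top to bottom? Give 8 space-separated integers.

Answer: 1 3 5 7 0 2 4 6

Derivation:
After op 1 (in_shuffle): [4 0 5 1 6 2 7 3]
After op 2 (in_shuffle): [6 4 2 0 7 5 3 1]
After op 3 (in_shuffle): [7 6 5 4 3 2 1 0]
After op 4 (in_shuffle): [3 7 2 6 1 5 0 4]
After op 5 (in_shuffle): [1 3 5 7 0 2 4 6]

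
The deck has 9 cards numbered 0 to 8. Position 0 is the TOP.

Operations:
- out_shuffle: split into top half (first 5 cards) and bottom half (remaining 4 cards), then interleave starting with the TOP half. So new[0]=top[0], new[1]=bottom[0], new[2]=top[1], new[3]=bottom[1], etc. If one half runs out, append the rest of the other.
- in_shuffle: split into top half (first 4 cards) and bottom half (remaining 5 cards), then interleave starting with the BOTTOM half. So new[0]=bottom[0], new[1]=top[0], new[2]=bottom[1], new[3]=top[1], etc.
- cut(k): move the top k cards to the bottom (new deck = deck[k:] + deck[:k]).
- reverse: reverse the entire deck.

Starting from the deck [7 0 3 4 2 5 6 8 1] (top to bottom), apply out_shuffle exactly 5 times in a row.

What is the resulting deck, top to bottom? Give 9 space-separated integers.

After op 1 (out_shuffle): [7 5 0 6 3 8 4 1 2]
After op 2 (out_shuffle): [7 8 5 4 0 1 6 2 3]
After op 3 (out_shuffle): [7 1 8 6 5 2 4 3 0]
After op 4 (out_shuffle): [7 2 1 4 8 3 6 0 5]
After op 5 (out_shuffle): [7 3 2 6 1 0 4 5 8]

Answer: 7 3 2 6 1 0 4 5 8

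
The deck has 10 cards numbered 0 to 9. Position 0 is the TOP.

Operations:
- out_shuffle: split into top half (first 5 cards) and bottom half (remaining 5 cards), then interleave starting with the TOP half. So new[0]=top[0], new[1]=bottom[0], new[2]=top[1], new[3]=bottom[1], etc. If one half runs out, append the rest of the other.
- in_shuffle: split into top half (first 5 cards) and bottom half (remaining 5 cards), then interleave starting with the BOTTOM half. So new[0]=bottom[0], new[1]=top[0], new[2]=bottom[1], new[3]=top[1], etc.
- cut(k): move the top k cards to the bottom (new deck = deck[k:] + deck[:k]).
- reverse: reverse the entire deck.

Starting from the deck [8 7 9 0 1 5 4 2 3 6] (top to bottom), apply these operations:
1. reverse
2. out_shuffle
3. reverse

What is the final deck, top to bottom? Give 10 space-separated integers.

After op 1 (reverse): [6 3 2 4 5 1 0 9 7 8]
After op 2 (out_shuffle): [6 1 3 0 2 9 4 7 5 8]
After op 3 (reverse): [8 5 7 4 9 2 0 3 1 6]

Answer: 8 5 7 4 9 2 0 3 1 6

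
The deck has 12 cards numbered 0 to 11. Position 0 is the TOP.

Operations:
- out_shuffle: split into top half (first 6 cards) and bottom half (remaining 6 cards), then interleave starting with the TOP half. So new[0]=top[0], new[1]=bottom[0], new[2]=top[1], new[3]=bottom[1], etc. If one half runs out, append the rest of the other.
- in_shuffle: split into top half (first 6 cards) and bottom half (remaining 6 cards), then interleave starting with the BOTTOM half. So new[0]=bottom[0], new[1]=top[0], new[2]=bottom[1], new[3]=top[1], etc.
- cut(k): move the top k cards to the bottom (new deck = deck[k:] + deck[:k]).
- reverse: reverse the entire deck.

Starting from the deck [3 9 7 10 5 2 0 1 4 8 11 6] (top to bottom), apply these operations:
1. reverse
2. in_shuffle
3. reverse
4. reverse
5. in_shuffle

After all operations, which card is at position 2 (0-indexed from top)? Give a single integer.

Answer: 4

Derivation:
After op 1 (reverse): [6 11 8 4 1 0 2 5 10 7 9 3]
After op 2 (in_shuffle): [2 6 5 11 10 8 7 4 9 1 3 0]
After op 3 (reverse): [0 3 1 9 4 7 8 10 11 5 6 2]
After op 4 (reverse): [2 6 5 11 10 8 7 4 9 1 3 0]
After op 5 (in_shuffle): [7 2 4 6 9 5 1 11 3 10 0 8]
Position 2: card 4.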